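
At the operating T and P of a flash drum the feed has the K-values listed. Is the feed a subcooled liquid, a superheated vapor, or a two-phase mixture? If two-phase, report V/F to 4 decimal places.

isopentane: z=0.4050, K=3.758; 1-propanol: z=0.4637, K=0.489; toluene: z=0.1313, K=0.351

ΣzᵢKᵢ = 1.7948; Σzᵢ/Kᵢ = 1.4301.
Both exceed 1, so a two-phase solution exists.
Material balance + equilibrium reduce to Σ zᵢ(Kᵢ−1)/(1+ψ(Kᵢ−1)) = 0.
Newton iteration, ψ⁰ = 0.5:
  ψ = 0.5000: g = 0.02510, g' = -0.8840 → ψ = 0.5284
  ψ = 0.5284: g = 0.00027, g' = -0.8655 → ψ = 0.5287
Converged at ψ = 0.5287.

two-phase, V/F = 0.5287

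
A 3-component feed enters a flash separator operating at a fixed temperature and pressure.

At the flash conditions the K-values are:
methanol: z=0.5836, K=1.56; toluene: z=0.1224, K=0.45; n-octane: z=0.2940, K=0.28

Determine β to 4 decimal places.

Let β = V/F and solve Σ zᵢ(Kᵢ−1)/(1+β(Kᵢ−1)) = 0.
Check two-phase: ΣzᵢKᵢ = 1.0478 > 1 and Σzᵢ/Kᵢ = 1.6961 > 1, so g(0) = 0.0478 > 0 and g(1) = -0.6961 < 0.
Newton–Raphson from β = 0.56:
  β = 0.5600: g = -0.20318, g' = -0.6113 → β = 0.2276
  β = 0.2276: g = -0.04026, g' = -0.4104 → β = 0.1295
  β = 0.1295: g = -0.00122, g' = -0.3874 → β = 0.1264
Converged at β = 0.1264.

β = 0.1264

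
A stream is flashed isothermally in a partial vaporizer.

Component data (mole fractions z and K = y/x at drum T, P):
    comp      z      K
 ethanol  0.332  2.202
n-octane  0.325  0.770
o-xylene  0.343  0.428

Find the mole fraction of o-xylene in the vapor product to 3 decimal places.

Material balance + equilibrium reduce to Σ zᵢ(Kᵢ−1)/(1+β(Kᵢ−1)) = 0.
Check two-phase: ΣzᵢKᵢ = 1.128 > 1 and Σzᵢ/Kᵢ = 1.374 > 1, so g(0) = 0.128 > 0 and g(1) = -0.374 < 0.
Newton iteration, β⁰ = 0.5:
  β = 0.500: g = -0.1100, g' = -0.429 → β = 0.244
  β = 0.244: g = 0.0015, g' = -0.458 → β = 0.247
Converged at β = 0.247.
Compositions from xᵢ = zᵢ/(1+β(Kᵢ−1)), yᵢ = Kᵢxᵢ:
  ethanol: x = 0.256, y = 0.564
  n-octane: x = 0.345, y = 0.265
  o-xylene: x = 0.399, y = 0.171

y_o-xylene = 0.171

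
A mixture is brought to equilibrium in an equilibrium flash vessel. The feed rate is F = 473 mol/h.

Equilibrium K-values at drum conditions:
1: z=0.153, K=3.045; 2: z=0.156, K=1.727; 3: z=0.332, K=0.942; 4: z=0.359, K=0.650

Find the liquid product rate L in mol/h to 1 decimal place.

Rachford–Rice: g(β) = Σ zᵢ(Kᵢ−1)/(1+β(Kᵢ−1)) = 0.
Feasibility: ΣzᵢKᵢ = 1.281, Σzᵢ/Kᵢ = 1.045 — both > 1, two phases present.
Newton–Raphson from β = 0.5:
  β = 0.500: g = 0.0657, g' = -0.267 → β = 0.747
  β = 0.747: g = 0.0071, g' = -0.217 → β = 0.779
  β = 0.779: g = 0.0001, g' = -0.213 → β = 0.780
Converged at β = 0.780.
Then V = β·F = 0.7797·473 = 368.8 mol/h and L = F − V = 104.2 mol/h.

L = 104.2 mol/h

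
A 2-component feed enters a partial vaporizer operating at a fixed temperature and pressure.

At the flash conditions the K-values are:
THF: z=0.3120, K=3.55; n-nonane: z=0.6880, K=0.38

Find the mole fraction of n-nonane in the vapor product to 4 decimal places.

y_n-nonane = 0.3057

Rachford–Rice: g(V/F) = Σ zᵢ(Kᵢ−1)/(1+V/F(Kᵢ−1)) = 0.
Feasibility: ΣzᵢKᵢ = 1.3690, Σzᵢ/Kᵢ = 1.8984 — both > 1, two phases present.
Binary case is linear: z₁(K₁−1)(1+V/F(K₂−1)) + z₂(K₂−1)(1+V/F(K₁−1)) = 0
⇒ V/F = [z₁(K₁−1)+z₂(K₂−1)] / [−(K₁−1)(K₂−1)] = 0.36904/1.58100 = 0.2334
Compositions from xᵢ = zᵢ/(1+V/F(Kᵢ−1)), yᵢ = Kᵢxᵢ:
  THF: x = 0.1956, y = 0.6943
  n-nonane: x = 0.8044, y = 0.3057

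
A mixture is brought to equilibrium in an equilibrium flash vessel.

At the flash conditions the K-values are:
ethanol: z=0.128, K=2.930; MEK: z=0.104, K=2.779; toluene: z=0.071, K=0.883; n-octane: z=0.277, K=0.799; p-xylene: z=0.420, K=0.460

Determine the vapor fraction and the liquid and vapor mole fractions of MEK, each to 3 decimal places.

ψ = 0.190, x_MEK = 0.078, y_MEK = 0.216

Material balance + equilibrium reduce to Σ zᵢ(Kᵢ−1)/(1+ψ(Kᵢ−1)) = 0.
Feasibility: ΣzᵢKᵢ = 1.141, Σzᵢ/Kᵢ = 1.421 — both > 1, two phases present.
Iterate (Newton) starting at ψ = 0.5:
  ψ = 0.500: g = -0.1578, g' = -0.460 → ψ = 0.157
  ψ = 0.157: g = 0.0202, g' = -0.641 → ψ = 0.189
  ψ = 0.189: g = 0.0006, g' = -0.605 → ψ = 0.190
Converged at ψ = 0.190.
Compositions from xᵢ = zᵢ/(1+ψ(Kᵢ−1)), yᵢ = Kᵢxᵢ:
  ethanol: x = 0.094, y = 0.274
  MEK: x = 0.078, y = 0.216
  toluene: x = 0.073, y = 0.064
  n-octane: x = 0.288, y = 0.230
  p-xylene: x = 0.468, y = 0.215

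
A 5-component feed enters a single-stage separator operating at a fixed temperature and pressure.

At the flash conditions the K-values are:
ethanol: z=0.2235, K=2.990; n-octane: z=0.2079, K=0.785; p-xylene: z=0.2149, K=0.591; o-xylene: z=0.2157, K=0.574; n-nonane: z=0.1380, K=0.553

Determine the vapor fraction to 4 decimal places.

Material balance + equilibrium reduce to Σ zᵢ(Kᵢ−1)/(1+ψ(Kᵢ−1)) = 0.
Feasibility: ΣzᵢKᵢ = 1.1586, Σzᵢ/Kᵢ = 1.3285 — both > 1, two phases present.
Newton iteration, ψ⁰ = 0.39:
  ψ = 0.3900: g = -0.08785, g' = -0.4397 → ψ = 0.1902
  ψ = 0.1902: g = 0.01334, g' = -0.5978 → ψ = 0.2125
  ψ = 0.2125: g = 0.00029, g' = -0.5718 → ψ = 0.2130
Converged at ψ = 0.2130.

ψ = 0.2130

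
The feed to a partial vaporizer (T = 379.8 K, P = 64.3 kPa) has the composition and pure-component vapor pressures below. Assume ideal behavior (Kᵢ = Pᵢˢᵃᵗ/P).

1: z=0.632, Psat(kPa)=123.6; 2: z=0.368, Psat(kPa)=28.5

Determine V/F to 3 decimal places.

V/F = 0.736

Raoult's law: Kᵢ = Pᵢˢᵃᵗ/P = Pᵢˢᵃᵗ/64.3.
  K_1 = 123.6/64.3 = 1.92224, K_2 = 28.5/64.3 = 0.44323
Material balance + equilibrium reduce to Σ zᵢ(Kᵢ−1)/(1+V/F(Kᵢ−1)) = 0.
Check two-phase: ΣzᵢKᵢ = 1.378 > 1 and Σzᵢ/Kᵢ = 1.159 > 1, so g(0) = 0.378 > 0 and g(1) = -0.159 < 0.
Newton–Raphson from V/F = 0.61:
  V/F = 0.610: g = 0.0627, g' = -0.482 → V/F = 0.740
  V/F = 0.740: g = -0.0022, g' = -0.520 → V/F = 0.736
Converged at V/F = 0.736.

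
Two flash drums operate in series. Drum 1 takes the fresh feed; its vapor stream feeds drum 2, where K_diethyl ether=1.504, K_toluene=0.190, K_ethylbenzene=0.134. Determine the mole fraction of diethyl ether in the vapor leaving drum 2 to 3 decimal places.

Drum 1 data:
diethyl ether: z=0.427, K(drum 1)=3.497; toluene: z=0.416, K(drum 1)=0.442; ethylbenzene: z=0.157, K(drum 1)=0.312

Drum 1:
Material balance + equilibrium reduce to Σ zᵢ(Kᵢ−1)/(1+ψ₁(Kᵢ−1)) = 0.
g(0) = ΣzᵢKᵢ − 1 = 0.726 and g(1) = 1 − Σzᵢ/Kᵢ = -0.566, so a root lies in (0, 1).
Newton–Raphson from ψ₁ = 0.46:
  ψ₁ = 0.460: g = 0.0259, g' = -0.970 → ψ₁ = 0.487
Converged at ψ₁ = 0.487.
Drum-1 compositions:
  diethyl ether: x = 0.193, y = 0.674
  toluene: x = 0.571, y = 0.252
  ethylbenzene: x = 0.236, y = 0.074
Drum-2 feed = drum-1 vapor: z₂ = (0.6739, 0.2525, 0.0737).
Drum 2:
Let ψ₂ = V/F and solve Σ zᵢ(Kᵢ−1)/(1+ψ₂(Kᵢ−1)) = 0.
g(0) = ΣzᵢKᵢ − 1 = 0.071 and g(1) = 1 − Σzᵢ/Kᵢ = -1.327, so a root lies in (0, 1).
Newton–Raphson from ψ₂ = 0.5:
  ψ₂ = 0.500: g = -0.1849, g' = -0.749 → ψ₂ = 0.253
  ψ₂ = 0.253: g = -0.0377, g' = -0.487 → ψ₂ = 0.176
  ψ₂ = 0.176: g = -0.0017, g' = -0.446 → ψ₂ = 0.172
Converged at ψ₂ = 0.172.
  diethyl ether: x = 0.620, y = 0.933
  toluene: x = 0.293, y = 0.056
  ethylbenzene: x = 0.087, y = 0.012

y_diethyl ether (drum 2) = 0.933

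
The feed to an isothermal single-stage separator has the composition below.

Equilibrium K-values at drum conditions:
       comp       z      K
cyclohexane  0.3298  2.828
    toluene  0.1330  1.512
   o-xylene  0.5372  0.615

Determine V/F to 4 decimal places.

V/F = 0.7843

Rachford–Rice: g(V/F) = Σ zᵢ(Kᵢ−1)/(1+V/F(Kᵢ−1)) = 0.
g(0) = ΣzᵢKᵢ − 1 = 0.4641 and g(1) = 1 − Σzᵢ/Kᵢ = -0.0781, so a root lies in (0, 1).
Newton–Raphson from V/F = 0.5:
  V/F = 0.5000: g = 0.11307, g' = -0.4450 → V/F = 0.7541
  V/F = 0.7541: g = 0.01118, g' = -0.3711 → V/F = 0.7842
  V/F = 0.7842: g = 0.00006, g' = -0.3672 → V/F = 0.7843
Converged at V/F = 0.7843.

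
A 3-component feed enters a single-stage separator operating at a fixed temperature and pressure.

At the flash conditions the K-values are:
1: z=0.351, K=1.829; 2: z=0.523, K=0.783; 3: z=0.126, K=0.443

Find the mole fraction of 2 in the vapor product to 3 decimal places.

y_2 = 0.450

Newton–Raphson from V/F = 0.5:
  V/F = 0.500: g = -0.0189, g' = -0.227 → V/F = 0.417
Converged at V/F = 0.417.
Compositions from xᵢ = zᵢ/(1+V/F(Kᵢ−1)), yᵢ = Kᵢxᵢ:
  1: x = 0.261, y = 0.477
  2: x = 0.575, y = 0.450
  3: x = 0.164, y = 0.073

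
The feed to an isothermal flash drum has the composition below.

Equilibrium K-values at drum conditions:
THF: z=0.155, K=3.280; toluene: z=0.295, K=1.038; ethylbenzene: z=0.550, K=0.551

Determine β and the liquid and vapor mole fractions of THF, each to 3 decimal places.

β = 0.167, x_THF = 0.112, y_THF = 0.368

Rachford–Rice: g(β) = Σ zᵢ(Kᵢ−1)/(1+β(Kᵢ−1)) = 0.
Feasibility: ΣzᵢKᵢ = 1.118, Σzᵢ/Kᵢ = 1.330 — both > 1, two phases present.
Iterate (Newton) starting at β = 0.5:
  β = 0.500: g = -0.1423, g' = -0.361 → β = 0.106
  β = 0.106: g = 0.0368, g' = -0.646 → β = 0.162
  β = 0.162: g = 0.0026, g' = -0.558 → β = 0.167
Converged at β = 0.167.
Compositions from xᵢ = zᵢ/(1+β(Kᵢ−1)), yᵢ = Kᵢxᵢ:
  THF: x = 0.112, y = 0.368
  toluene: x = 0.293, y = 0.304
  ethylbenzene: x = 0.595, y = 0.328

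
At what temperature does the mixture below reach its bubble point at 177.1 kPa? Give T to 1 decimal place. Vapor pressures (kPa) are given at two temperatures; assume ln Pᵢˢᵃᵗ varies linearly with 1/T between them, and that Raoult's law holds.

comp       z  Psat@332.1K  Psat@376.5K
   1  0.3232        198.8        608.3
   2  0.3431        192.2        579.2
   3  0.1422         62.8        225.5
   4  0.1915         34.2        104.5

T = 339.1 K

Bubble-point temperature: ΣzᵢPᵢˢᵃᵗ(T) = P. Interpolate ln Pᵢˢᵃᵗ = aᵢ + bᵢ/T.
  T = 332.1 K: ΣzᵢPᵢˢᵃᵗ = 145.68 kPa
  T = 376.5 K: ΣzᵢPᵢˢᵃᵗ = 447.40 kPa
  T = 354.3 K: ΣzᵢPᵢˢᵃᵗ = 264.37 kPa
  T = 343.2 K: ΣzᵢPᵢˢᵃᵗ = 198.13 kPa
  T = 337.6 K: ΣzᵢPᵢˢᵃᵗ = 170.08 kPa
  T = 340.4 K: ΣzᵢPᵢˢᵃᵗ = 183.69 kPa
  T = 339.0 K: ΣzᵢPᵢˢᵃᵗ = 176.78 kPa
Interpolating between 339.0 K and 340.4 K gives T ≈ 339.1 K.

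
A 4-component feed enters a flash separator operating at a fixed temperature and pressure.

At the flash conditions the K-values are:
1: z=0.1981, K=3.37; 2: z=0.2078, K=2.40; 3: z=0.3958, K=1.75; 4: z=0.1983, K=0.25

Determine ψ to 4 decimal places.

Material balance + equilibrium reduce to Σ zᵢ(Kᵢ−1)/(1+ψ(Kᵢ−1)) = 0.
Check two-phase: ΣzᵢKᵢ = 1.9085 > 1 and Σzᵢ/Kᵢ = 1.1647 > 1, so g(0) = 0.9085 > 0 and g(1) = -0.1647 < 0.
Iterate (Newton) starting at ψ = 0.5:
  ψ = 0.5000: g = 0.36393, g' = -0.7773 → ψ = 0.9682
  ψ = 0.9682: g = -0.10510, g' = -1.7380 → ψ = 0.9077
  ψ = 0.9077: g = -0.01221, g' = -1.3646 → ψ = 0.8988
  ψ = 0.8988: g = -0.00019, g' = -1.3230 → ψ = 0.8986
Converged at ψ = 0.8986.

ψ = 0.8986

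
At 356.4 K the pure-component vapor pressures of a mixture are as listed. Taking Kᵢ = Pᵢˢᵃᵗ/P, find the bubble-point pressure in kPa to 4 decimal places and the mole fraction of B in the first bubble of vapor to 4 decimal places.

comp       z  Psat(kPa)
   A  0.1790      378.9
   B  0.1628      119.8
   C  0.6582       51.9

At the bubble point ψ → 0, so ΣzᵢKᵢ = 1 with Kᵢ = Pᵢˢᵃᵗ/P ⇒ P = ΣzᵢPᵢˢᵃᵗ.
P = 0.1790·378.9 + 0.1628·119.8 + 0.6582·51.9 = 121.4871 kPa
yᵢ = zᵢPᵢˢᵃᵗ/P ⇒ y_B = 0.1628·119.8/121.4871 = 0.1605

Pbub = 121.4871 kPa, y_B = 0.1605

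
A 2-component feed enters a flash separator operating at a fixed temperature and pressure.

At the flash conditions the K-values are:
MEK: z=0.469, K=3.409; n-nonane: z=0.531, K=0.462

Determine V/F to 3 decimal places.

Material balance + equilibrium reduce to Σ zᵢ(Kᵢ−1)/(1+V/F(Kᵢ−1)) = 0.
g(0) = ΣzᵢKᵢ − 1 = 0.844 and g(1) = 1 − Σzᵢ/Kᵢ = -0.287, so a root lies in (0, 1).
Binary case is linear: z₁(K₁−1)(1+V/F(K₂−1)) + z₂(K₂−1)(1+V/F(K₁−1)) = 0
⇒ V/F = [z₁(K₁−1)+z₂(K₂−1)] / [−(K₁−1)(K₂−1)] = 0.8441/1.2960 = 0.651

V/F = 0.651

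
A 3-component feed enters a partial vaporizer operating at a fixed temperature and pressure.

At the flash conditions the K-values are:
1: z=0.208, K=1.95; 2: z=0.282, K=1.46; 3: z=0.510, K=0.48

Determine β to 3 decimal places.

β = 0.169

Let β = V/F and solve Σ zᵢ(Kᵢ−1)/(1+β(Kᵢ−1)) = 0.
Check two-phase: ΣzᵢKᵢ = 1.062 > 1 and Σzᵢ/Kᵢ = 1.362 > 1, so g(0) = 0.062 > 0 and g(1) = -0.362 < 0.
Newton iteration, β⁰ = 0.64:
  β = 0.640: g = -0.1744, g' = -0.418 → β = 0.223
  β = 0.223: g = -0.0192, g' = -0.353 → β = 0.168
  β = 0.168: g = 0.0001, g' = -0.357 → β = 0.169
Converged at β = 0.169.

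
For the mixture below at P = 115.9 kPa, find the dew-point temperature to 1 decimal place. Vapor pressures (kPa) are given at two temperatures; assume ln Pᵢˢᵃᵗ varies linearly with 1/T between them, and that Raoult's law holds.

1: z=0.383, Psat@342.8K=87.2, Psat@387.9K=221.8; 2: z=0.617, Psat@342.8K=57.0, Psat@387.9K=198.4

Dew-point temperature: Σzᵢ·P/Pᵢˢᵃᵗ(T) = 1. Interpolate ln Pᵢˢᵃᵗ = aᵢ + bᵢ/T.
  T = 342.8 K: ΣzᵢP/Pᵢˢᵃᵗ = 1.7636
  T = 387.9 K: ΣzᵢP/Pᵢˢᵃᵗ = 0.5606
  T = 365.4 K: ΣzᵢP/Pᵢˢᵃᵗ = 0.9560
  T = 354.1 K: ΣzᵢP/Pᵢˢᵃᵗ = 1.2849
  T = 359.8 K: ΣzᵢP/Pᵢˢᵃᵗ = 1.1041
  T = 362.6 K: ΣzᵢP/Pᵢˢᵃᵗ = 1.0267
  T = 364.0 K: ΣzᵢP/Pᵢˢᵃᵗ = 0.9906
Interpolating between 362.6 K and 364.0 K gives T ≈ 363.6 K.

T = 363.6 K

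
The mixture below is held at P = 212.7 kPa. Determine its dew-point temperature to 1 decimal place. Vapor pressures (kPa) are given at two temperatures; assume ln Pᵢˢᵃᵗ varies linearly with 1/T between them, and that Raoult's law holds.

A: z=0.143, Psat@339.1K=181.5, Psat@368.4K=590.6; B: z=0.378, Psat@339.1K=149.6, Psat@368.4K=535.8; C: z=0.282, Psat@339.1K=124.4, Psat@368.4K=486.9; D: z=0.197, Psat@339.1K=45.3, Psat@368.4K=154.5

Dew-point temperature: Σzᵢ·P/Pᵢˢᵃᵗ(T) = 1. Interpolate ln Pᵢˢᵃᵗ = aᵢ + bᵢ/T.
  T = 339.1 K: ΣzᵢP/Pᵢˢᵃᵗ = 2.1122
  T = 368.4 K: ΣzᵢP/Pᵢˢᵃᵗ = 0.5960
  T = 353.8 K: ΣzᵢP/Pᵢˢᵃᵗ = 1.0901
  T = 361.1 K: ΣzᵢP/Pᵢˢᵃᵗ = 0.8010
  T = 357.5 K: ΣzᵢP/Pᵢˢᵃᵗ = 0.9310
  T = 355.6 K: ΣzᵢP/Pᵢˢᵃᵗ = 1.0092
Interpolating between 355.6 K and 357.5 K gives T ≈ 355.8 K.

T = 355.8 K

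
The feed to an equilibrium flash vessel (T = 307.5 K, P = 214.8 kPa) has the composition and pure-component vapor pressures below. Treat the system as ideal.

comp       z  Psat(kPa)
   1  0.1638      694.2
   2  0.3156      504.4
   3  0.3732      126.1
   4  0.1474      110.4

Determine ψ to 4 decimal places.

Raoult's law: Kᵢ = Pᵢˢᵃᵗ/P = Pᵢˢᵃᵗ/214.8.
  K_1 = 694.2/214.8 = 3.231844, K_2 = 504.4/214.8 = 2.348231, K_3 = 126.1/214.8 = 0.587058, K_4 = 110.4/214.8 = 0.513966
Material balance + equilibrium reduce to Σ zᵢ(Kᵢ−1)/(1+ψ(Kᵢ−1)) = 0.
Check two-phase: ΣzᵢKᵢ = 1.5653 > 1 and Σzᵢ/Kᵢ = 1.1076 > 1, so g(0) = 0.5653 > 0 and g(1) = -0.1076 < 0.
Newton iteration, ψ⁰ = 0.5:
  ψ = 0.5000: g = 0.13809, g' = -0.5488 → ψ = 0.7516
  ψ = 0.7516: g = 0.01152, g' = -0.4756 → ψ = 0.7759
Converged at ψ = 0.7759.

ψ = 0.7759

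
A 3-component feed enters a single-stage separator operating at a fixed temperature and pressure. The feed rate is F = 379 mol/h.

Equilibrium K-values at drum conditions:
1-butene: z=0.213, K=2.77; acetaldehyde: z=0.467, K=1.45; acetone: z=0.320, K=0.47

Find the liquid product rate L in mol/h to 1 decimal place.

Material balance + equilibrium reduce to Σ zᵢ(Kᵢ−1)/(1+β(Kᵢ−1)) = 0.
Check two-phase: ΣzᵢKᵢ = 1.418 > 1 and Σzᵢ/Kᵢ = 1.080 > 1, so g(0) = 0.418 > 0 and g(1) = -0.080 < 0.
Newton–Raphson from β = 0.63:
  β = 0.630: g = 0.0874, g' = -0.409 → β = 0.844
  β = 0.844: g = -0.0032, g' = -0.451 → β = 0.836
Converged at β = 0.836.
Then V = β·F = 0.8365·379 = 317.0 mol/h and L = F − V = 62.0 mol/h.

L = 62.0 mol/h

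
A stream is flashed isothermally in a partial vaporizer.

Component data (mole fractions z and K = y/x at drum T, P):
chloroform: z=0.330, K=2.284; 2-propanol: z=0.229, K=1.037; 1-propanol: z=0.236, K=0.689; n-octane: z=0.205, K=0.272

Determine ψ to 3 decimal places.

Material balance + equilibrium reduce to Σ zᵢ(Kᵢ−1)/(1+ψ(Kᵢ−1)) = 0.
Feasibility: ΣzᵢKᵢ = 1.210, Σzᵢ/Kᵢ = 1.462 — both > 1, two phases present.
Newton–Raphson from ψ = 0.5:
  ψ = 0.500: g = -0.0552, g' = -0.503 → ψ = 0.390
  ψ = 0.390: g = -0.0013, g' = -0.483 → ψ = 0.387
Converged at ψ = 0.387.

ψ = 0.387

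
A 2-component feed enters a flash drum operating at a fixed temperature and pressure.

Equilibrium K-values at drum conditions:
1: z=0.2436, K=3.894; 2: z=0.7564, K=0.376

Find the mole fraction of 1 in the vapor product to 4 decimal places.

y_1 = 0.6907

Binary case is linear: z₁(K₁−1)(1+β(K₂−1)) + z₂(K₂−1)(1+β(K₁−1)) = 0
⇒ β = [z₁(K₁−1)+z₂(K₂−1)] / [−(K₁−1)(K₂−1)] = 0.23298/1.80586 = 0.1290
Compositions from xᵢ = zᵢ/(1+β(Kᵢ−1)), yᵢ = Kᵢxᵢ:
  1: x = 0.1774, y = 0.6907
  2: x = 0.8226, y = 0.3093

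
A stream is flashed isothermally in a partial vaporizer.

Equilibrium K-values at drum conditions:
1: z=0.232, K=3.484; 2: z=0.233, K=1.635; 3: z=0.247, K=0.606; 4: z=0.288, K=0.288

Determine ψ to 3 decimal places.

ψ = 0.406

Newton iteration, ψ⁰ = 0.43:
  ψ = 0.430: g = -0.0178, g' = -0.752 → ψ = 0.406
Converged at ψ = 0.406.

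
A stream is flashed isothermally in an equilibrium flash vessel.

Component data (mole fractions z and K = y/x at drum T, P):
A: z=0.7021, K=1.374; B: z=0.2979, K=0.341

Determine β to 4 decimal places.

β = 0.2689

Iterate (Newton) starting at β = 0.5:
  β = 0.5000: g = -0.07157, g' = -0.3575 → β = 0.2998
  β = 0.2998: g = -0.00853, g' = -0.2803 → β = 0.2693
  β = 0.2693: g = -0.00012, g' = -0.2723 → β = 0.2689
Converged at β = 0.2689.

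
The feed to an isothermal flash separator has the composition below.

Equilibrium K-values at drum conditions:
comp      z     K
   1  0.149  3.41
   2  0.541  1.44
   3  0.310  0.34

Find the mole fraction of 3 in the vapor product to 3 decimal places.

y_3 = 0.173

Material balance + equilibrium reduce to Σ zᵢ(Kᵢ−1)/(1+β(Kᵢ−1)) = 0.
Feasibility: ΣzᵢKᵢ = 1.393, Σzᵢ/Kᵢ = 1.331 — both > 1, two phases present.
Newton–Raphson from β = 0.5:
  β = 0.500: g = 0.0526, g' = -0.549 → β = 0.596
  β = 0.596: g = -0.0012, g' = -0.578 → β = 0.594
Converged at β = 0.594.
Compositions from xᵢ = zᵢ/(1+β(Kᵢ−1)), yᵢ = Kᵢxᵢ:
  1: x = 0.061, y = 0.209
  2: x = 0.429, y = 0.618
  3: x = 0.510, y = 0.173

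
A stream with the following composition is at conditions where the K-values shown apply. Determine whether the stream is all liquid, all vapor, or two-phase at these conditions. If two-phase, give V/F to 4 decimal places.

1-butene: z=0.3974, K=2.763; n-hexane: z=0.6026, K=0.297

ΣzᵢKᵢ = 1.2770; Σzᵢ/Kᵢ = 2.1728.
Both exceed 1, so a two-phase solution exists.
Let ψ = V/F and solve Σ zᵢ(Kᵢ−1)/(1+ψ(Kᵢ−1)) = 0.
Binary case is linear: z₁(K₁−1)(1+ψ(K₂−1)) + z₂(K₂−1)(1+ψ(K₁−1)) = 0
⇒ ψ = [z₁(K₁−1)+z₂(K₂−1)] / [−(K₁−1)(K₂−1)] = 0.27699/1.23939 = 0.2235

two-phase, V/F = 0.2235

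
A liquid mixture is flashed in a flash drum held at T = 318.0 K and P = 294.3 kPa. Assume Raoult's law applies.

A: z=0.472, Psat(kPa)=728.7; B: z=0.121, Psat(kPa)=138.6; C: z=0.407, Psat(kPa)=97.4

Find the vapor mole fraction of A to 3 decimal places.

y_A = 0.748

Raoult's law: Kᵢ = Pᵢˢᵃᵗ/P = Pᵢˢᵃᵗ/294.3.
  K_A = 728.7/294.3 = 2.47604, K_B = 138.6/294.3 = 0.47095, K_C = 97.4/294.3 = 0.33095
Newton–Raphson from β = 0.5:
  β = 0.500: g = -0.0954, g' = -0.814 → β = 0.383
  β = 0.383: g = -0.0012, g' = -0.802 → β = 0.381
Converged at β = 0.381.
Compositions from xᵢ = zᵢ/(1+β(Kᵢ−1)), yᵢ = Kᵢxᵢ:
  A: x = 0.302, y = 0.748
  B: x = 0.152, y = 0.071
  C: x = 0.546, y = 0.181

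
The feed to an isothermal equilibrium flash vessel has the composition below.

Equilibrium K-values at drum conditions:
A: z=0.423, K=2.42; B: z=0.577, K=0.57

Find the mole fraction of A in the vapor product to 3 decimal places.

y_A = 0.562

Rachford–Rice: g(ψ) = Σ zᵢ(Kᵢ−1)/(1+ψ(Kᵢ−1)) = 0.
Check two-phase: ΣzᵢKᵢ = 1.353 > 1 and Σzᵢ/Kᵢ = 1.187 > 1, so g(0) = 0.353 > 0 and g(1) = -0.187 < 0.
Binary case is linear: z₁(K₁−1)(1+ψ(K₂−1)) + z₂(K₂−1)(1+ψ(K₁−1)) = 0
⇒ ψ = [z₁(K₁−1)+z₂(K₂−1)] / [−(K₁−1)(K₂−1)] = 0.3525/0.6106 = 0.577
Compositions from xᵢ = zᵢ/(1+ψ(Kᵢ−1)), yᵢ = Kᵢxᵢ:
  A: x = 0.232, y = 0.562
  B: x = 0.768, y = 0.438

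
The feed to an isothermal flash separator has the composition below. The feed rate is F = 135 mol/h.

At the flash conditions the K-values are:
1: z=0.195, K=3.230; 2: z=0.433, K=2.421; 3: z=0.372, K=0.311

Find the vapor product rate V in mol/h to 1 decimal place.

Iterate (Newton) starting at ψ = 0.67:
  ψ = 0.670: g = 0.0135, g' = -0.995 → ψ = 0.684
  ψ = 0.684: g = -0.0001, g' = -1.008 → ψ = 0.683
Converged at ψ = 0.683.
Then V = ψ·F = 0.6835·135 = 92.3 mol/h and L = F − V = 42.7 mol/h.

V = 92.3 mol/h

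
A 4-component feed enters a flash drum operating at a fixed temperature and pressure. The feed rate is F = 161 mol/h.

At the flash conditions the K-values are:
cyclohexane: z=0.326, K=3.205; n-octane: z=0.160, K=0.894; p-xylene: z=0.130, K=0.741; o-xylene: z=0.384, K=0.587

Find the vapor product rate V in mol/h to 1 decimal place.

V = 112.7 mol/h

Let ψ = V/F and solve Σ zᵢ(Kᵢ−1)/(1+ψ(Kᵢ−1)) = 0.
Feasibility: ΣzᵢKᵢ = 1.510, Σzᵢ/Kᵢ = 1.110 — both > 1, two phases present.
Iterate (Newton) starting at ψ = 0.5:
  ψ = 0.500: g = 0.0854, g' = -0.476 → ψ = 0.679
  ψ = 0.679: g = 0.0081, g' = -0.395 → ψ = 0.700
Converged at ψ = 0.700.
Then V = ψ·F = 0.7002·161 = 112.7 mol/h and L = F − V = 48.3 mol/h.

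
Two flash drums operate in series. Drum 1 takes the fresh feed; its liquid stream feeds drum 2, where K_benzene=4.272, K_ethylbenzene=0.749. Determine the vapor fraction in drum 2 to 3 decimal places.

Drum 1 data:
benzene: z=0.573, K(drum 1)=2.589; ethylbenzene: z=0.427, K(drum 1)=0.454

Drum 1:
Let ψ₁ = V/F and solve Σ zᵢ(Kᵢ−1)/(1+ψ₁(Kᵢ−1)) = 0.
g(0) = ΣzᵢKᵢ − 1 = 0.677 and g(1) = 1 − Σzᵢ/Kᵢ = -0.162, so a root lies in (0, 1).
Binary case is linear: z₁(K₁−1)(1+ψ₁(K₂−1)) + z₂(K₂−1)(1+ψ₁(K₁−1)) = 0
⇒ ψ₁ = [z₁(K₁−1)+z₂(K₂−1)] / [−(K₁−1)(K₂−1)] = 0.6774/0.8676 = 0.781
Drum-1 compositions:
  benzene: x = 0.256, y = 0.662
  ethylbenzene: x = 0.744, y = 0.338
Drum-2 feed = drum-1 liquid: z₂ = (0.2557, 0.7443).
Drum 2:
Rachford–Rice: g(ψ₂) = Σ zᵢ(Kᵢ−1)/(1+ψ₂(Kᵢ−1)) = 0.
g(0) = ΣzᵢKᵢ − 1 = 0.650 and g(1) = 1 − Σzᵢ/Kᵢ = -0.054, so a root lies in (0, 1).
Newton iteration, ψ₂⁰ = 0.5:
  ψ₂ = 0.500: g = 0.1038, g' = -0.455 → ψ₂ = 0.728
  ψ₂ = 0.728: g = 0.0188, g' = -0.310 → ψ₂ = 0.789
  ψ₂ = 0.789: g = 0.0007, g' = -0.286 → ψ₂ = 0.791
Converged at ψ₂ = 0.791.
  benzene: x = 0.071, y = 0.304
  ethylbenzene: x = 0.929, y = 0.696

V/F (drum 2) = 0.791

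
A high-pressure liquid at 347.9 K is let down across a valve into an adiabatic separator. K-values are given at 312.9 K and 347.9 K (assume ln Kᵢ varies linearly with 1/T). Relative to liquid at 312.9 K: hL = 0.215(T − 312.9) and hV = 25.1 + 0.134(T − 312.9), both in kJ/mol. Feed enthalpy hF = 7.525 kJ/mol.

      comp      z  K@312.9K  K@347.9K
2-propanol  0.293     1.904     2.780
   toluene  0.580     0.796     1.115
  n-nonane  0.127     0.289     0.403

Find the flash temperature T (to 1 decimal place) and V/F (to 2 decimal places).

Adiabatic flash: solve Rachford–Rice at each trial T, then check hF = ψ·hV(T) + (1−ψ)·hL(T).
  T = 312.9 K: K = (1.904, 0.796, 0.289), RR gives ψ = 0.185, H_out = 4.642 kJ/mol
  T = 347.9 K: K = (2.780, 1.115, 0.403), RR gives ψ = 1.000, H_out = 29.790 kJ/mol
  T = 330.4 K: K = (2.324, 0.951, 0.344), RR gives ψ = 0.753, H_out = 21.593 kJ/mol
  T = 321.6 K: K = (2.108, 0.872, 0.316), RR gives ψ = 0.491, H_out = 13.842 kJ/mol
  T = 317.2 K: K = (2.004, 0.833, 0.302), RR gives ψ = 0.341, H_out = 9.372 kJ/mol
  T = 315.0 K: K = (1.952, 0.814, 0.295), RR gives ψ = 0.263, H_out = 6.997 kJ/mol
Linear interpolation between T = 315.0 (H_out = 6.997) and T = 317.2 (H_out = 9.372) on hF = 7.525 gives T ≈ 315.5 K, at which ψ = 0.28.

T = 315.5 K, V/F = 0.28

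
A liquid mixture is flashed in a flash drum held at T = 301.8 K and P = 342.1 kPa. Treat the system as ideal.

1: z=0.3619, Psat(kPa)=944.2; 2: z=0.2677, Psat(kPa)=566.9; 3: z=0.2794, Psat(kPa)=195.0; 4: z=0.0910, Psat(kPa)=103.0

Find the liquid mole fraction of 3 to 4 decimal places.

Raoult's law: Kᵢ = Pᵢˢᵃᵗ/P = Pᵢˢᵃᵗ/342.1.
  K_1 = 944.2/342.1 = 2.760012, K_2 = 566.9/342.1 = 1.657118, K_3 = 195.0/342.1 = 0.570009, K_4 = 103.0/342.1 = 0.301082
Rachford–Rice: g(V/F) = Σ zᵢ(Kᵢ−1)/(1+V/F(Kᵢ−1)) = 0.
Check two-phase: ΣzᵢKᵢ = 1.6291 > 1 and Σzᵢ/Kᵢ = 1.0851 > 1, so g(0) = 0.6291 > 0 and g(1) = -0.0851 < 0.
Newton–Raphson from V/F = 0.37:
  V/F = 0.3700: g = 0.29860, g' = -0.6399 → V/F = 0.8366
  V/F = 0.8366: g = 0.03032, g' = -0.6153 → V/F = 0.8859
  V/F = 0.8859: g = -0.00101, g' = -0.6586 → V/F = 0.8844
Converged at V/F = 0.8844.
Compositions from xᵢ = zᵢ/(1+V/F(Kᵢ−1)), yᵢ = Kᵢxᵢ:
  1: x = 0.1416, y = 0.3907
  2: x = 0.1693, y = 0.2806
  3: x = 0.4508, y = 0.2570
  4: x = 0.2383, y = 0.0717

x_3 = 0.4508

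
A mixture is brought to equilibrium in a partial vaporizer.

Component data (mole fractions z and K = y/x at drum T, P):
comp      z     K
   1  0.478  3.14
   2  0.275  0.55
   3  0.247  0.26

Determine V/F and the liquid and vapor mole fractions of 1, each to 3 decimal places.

Newton–Raphson from V/F = 0.5:
  V/F = 0.500: g = 0.0444, g' = -0.944 → V/F = 0.547
Converged at V/F = 0.547.
Compositions from xᵢ = zᵢ/(1+V/F(Kᵢ−1)), yᵢ = Kᵢxᵢ:
  1: x = 0.220, y = 0.691
  2: x = 0.365, y = 0.201
  3: x = 0.415, y = 0.108

V/F = 0.547, x_1 = 0.220, y_1 = 0.691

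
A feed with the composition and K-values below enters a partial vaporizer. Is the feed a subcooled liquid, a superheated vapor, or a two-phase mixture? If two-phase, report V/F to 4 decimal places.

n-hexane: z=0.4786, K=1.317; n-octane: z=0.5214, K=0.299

ΣzᵢKᵢ = 0.7862; Σzᵢ/Kᵢ = 2.1072.
Since ΣzᵢKᵢ < 1 the mixture is below its bubble point — single liquid phase.

subcooled liquid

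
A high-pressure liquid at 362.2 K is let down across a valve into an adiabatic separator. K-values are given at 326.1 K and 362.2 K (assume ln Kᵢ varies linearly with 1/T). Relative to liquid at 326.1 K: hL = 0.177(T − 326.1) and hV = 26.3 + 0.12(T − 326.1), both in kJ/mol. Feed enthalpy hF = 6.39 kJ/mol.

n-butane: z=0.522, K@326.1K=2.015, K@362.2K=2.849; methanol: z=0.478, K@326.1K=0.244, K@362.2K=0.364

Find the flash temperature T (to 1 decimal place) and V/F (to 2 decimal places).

T = 327.4 K, V/F = 0.24

Adiabatic flash: solve Rachford–Rice at each trial T, then check hF = ψ·hV(T) + (1−ψ)·hL(T).
  T = 326.1 K: K = (2.015, 0.244), RR gives ψ = 0.220, H_out = 5.774 kJ/mol
  T = 362.2 K: K = (2.849, 0.364), RR gives ψ = 0.562, H_out = 20.020 kJ/mol
  T = 344.1 K: K = (2.417, 0.301), RR gives ψ = 0.409, H_out = 13.532 kJ/mol
  T = 335.1 K: K = (2.212, 0.272), RR gives ψ = 0.322, H_out = 9.908 kJ/mol
  T = 330.6 K: K = (2.113, 0.258), RR gives ψ = 0.274, H_out = 7.922 kJ/mol
  T = 328.4 K: K = (2.065, 0.251), RR gives ψ = 0.248, H_out = 6.895 kJ/mol
Linear interpolation between T = 326.1 (H_out = 5.774) and T = 328.4 (H_out = 6.895) on hF = 6.39 gives T ≈ 327.4 K, at which ψ = 0.24.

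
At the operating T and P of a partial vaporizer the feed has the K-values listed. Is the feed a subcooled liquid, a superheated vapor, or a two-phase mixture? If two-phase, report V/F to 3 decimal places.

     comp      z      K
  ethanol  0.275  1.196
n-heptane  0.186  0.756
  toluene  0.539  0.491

ΣzᵢKᵢ = 0.734; Σzᵢ/Kᵢ = 1.574.
Since ΣzᵢKᵢ < 1 the mixture is below its bubble point — single liquid phase.

subcooled liquid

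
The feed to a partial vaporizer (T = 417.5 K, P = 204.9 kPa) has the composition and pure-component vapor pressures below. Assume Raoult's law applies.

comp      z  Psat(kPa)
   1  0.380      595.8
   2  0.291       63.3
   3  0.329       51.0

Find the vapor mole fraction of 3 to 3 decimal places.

Raoult's law: Kᵢ = Pᵢˢᵃᵗ/P = Pᵢˢᵃᵗ/204.9.
  K_1 = 595.8/204.9 = 2.90776, K_2 = 63.3/204.9 = 0.30893, K_3 = 51.0/204.9 = 0.24890
Let β = V/F and solve Σ zᵢ(Kᵢ−1)/(1+β(Kᵢ−1)) = 0.
g(0) = ΣzᵢKᵢ − 1 = 0.277 and g(1) = 1 − Σzᵢ/Kᵢ = -1.394, so a root lies in (0, 1).
Iterate (Newton) starting at β = 0.64:
  β = 0.640: g = -0.5100, g' = -1.415 → β = 0.280
  β = 0.280: g = -0.0894, g' = -1.099 → β = 0.198
  β = 0.198: g = 0.0025, g' = -1.171 → β = 0.200
Converged at β = 0.201.
Compositions from xᵢ = zᵢ/(1+β(Kᵢ−1)), yᵢ = Kᵢxᵢ:
  1: x = 0.275, y = 0.799
  2: x = 0.338, y = 0.104
  3: x = 0.387, y = 0.096

y_3 = 0.096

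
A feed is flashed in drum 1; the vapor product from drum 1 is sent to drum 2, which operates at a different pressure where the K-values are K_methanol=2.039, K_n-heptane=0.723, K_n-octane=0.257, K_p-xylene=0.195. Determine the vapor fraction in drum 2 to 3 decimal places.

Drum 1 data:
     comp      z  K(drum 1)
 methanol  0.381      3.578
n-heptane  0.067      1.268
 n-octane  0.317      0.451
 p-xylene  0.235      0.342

Drum 1:
Rachford–Rice: g(ψ₁) = Σ zᵢ(Kᵢ−1)/(1+ψ₁(Kᵢ−1)) = 0.
g(0) = ΣzᵢKᵢ − 1 = 0.672 and g(1) = 1 − Σzᵢ/Kᵢ = -0.549, so a root lies in (0, 1).
Newton–Raphson from ψ₁ = 0.5:
  ψ₁ = 0.500: g = -0.0254, g' = -0.895 → ψ₁ = 0.472
Converged at ψ₁ = 0.472.
Drum-1 compositions:
  methanol: x = 0.172, y = 0.615
  n-heptane: x = 0.059, y = 0.075
  n-octane: x = 0.428, y = 0.193
  p-xylene: x = 0.341, y = 0.117
Drum-2 feed = drum-1 vapor: z₂ = (0.6151, 0.0754, 0.1929, 0.1166).
Drum 2:
Let ψ₂ = V/F and solve Σ zᵢ(Kᵢ−1)/(1+ψ₂(Kᵢ−1)) = 0.
Feasibility: ΣzᵢKᵢ = 1.381, Σzᵢ/Kᵢ = 1.754 — both > 1, two phases present.
Newton–Raphson from ψ₂ = 0.56:
  ψ₂ = 0.560: g = -0.0371, g' = -0.836 → ψ₂ = 0.516
  ψ₂ = 0.516: g = -0.0011, g' = -0.790 → ψ₂ = 0.514
Converged at ψ₂ = 0.514.
  methanol: x = 0.401, y = 0.817
  n-heptane: x = 0.088, y = 0.064
  n-octane: x = 0.312, y = 0.080
  p-xylene: x = 0.199, y = 0.039

V/F (drum 2) = 0.514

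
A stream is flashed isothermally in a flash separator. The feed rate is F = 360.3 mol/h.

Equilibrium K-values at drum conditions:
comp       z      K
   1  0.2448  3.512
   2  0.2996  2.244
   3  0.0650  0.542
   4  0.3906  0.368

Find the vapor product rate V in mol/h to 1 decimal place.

Newton iteration, ψ⁰ = 0.5:
  ψ = 0.5000: g = 0.10284, g' = -0.8361 → ψ = 0.6230
  ψ = 0.6230: g = 0.00088, g' = -0.8331 → ψ = 0.6241
Converged at ψ = 0.6241.
Then V = ψ·F = 0.6241·360.3 = 224.8 mol/h and L = F − V = 135.5 mol/h.

V = 224.8 mol/h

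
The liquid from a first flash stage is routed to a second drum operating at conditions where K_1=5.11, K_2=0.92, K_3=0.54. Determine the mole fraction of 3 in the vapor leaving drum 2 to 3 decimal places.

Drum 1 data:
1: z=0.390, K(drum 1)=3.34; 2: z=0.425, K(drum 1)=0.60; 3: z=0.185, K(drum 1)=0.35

y_3 (drum 2) = 0.205

Drum 1:
Let ψ₁ = V/F and solve Σ zᵢ(Kᵢ−1)/(1+ψ₁(Kᵢ−1)) = 0.
Check two-phase: ΣzᵢKᵢ = 1.622 > 1 and Σzᵢ/Kᵢ = 1.354 > 1, so g(0) = 0.622 > 0 and g(1) = -0.354 < 0.
Newton–Raphson from ψ₁ = 0.5:
  ψ₁ = 0.500: g = 0.0299, g' = -0.731 → ψ₁ = 0.541
Converged at ψ₁ = 0.541.
Drum-1 compositions:
  1: x = 0.172, y = 0.575
  2: x = 0.542, y = 0.325
  3: x = 0.285, y = 0.100
Drum-2 feed = drum-1 liquid: z₂ = (0.1720, 0.5425, 0.2855).
Drum 2:
Newton–Raphson from ψ₂ = 0.5:
  ψ₂ = 0.500: g = 0.0157, g' = -0.417 → ψ₂ = 0.538
  ψ₂ = 0.538: g = 0.0005, g' = -0.392 → ψ₂ = 0.539
Converged at ψ₂ = 0.539.
  1: x = 0.054, y = 0.273
  2: x = 0.567, y = 0.522
  3: x = 0.380, y = 0.205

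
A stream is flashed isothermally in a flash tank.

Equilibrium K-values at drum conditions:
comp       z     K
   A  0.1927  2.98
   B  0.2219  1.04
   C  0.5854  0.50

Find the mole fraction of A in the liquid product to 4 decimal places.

x_A = 0.1535

Newton–Raphson from V/F = 0.6:
  V/F = 0.6000: g = -0.23509, g' = -0.4568 → V/F = 0.0854
  V/F = 0.0854: g = 0.02948, g' = -0.7128 → V/F = 0.1267
  V/F = 0.1267: g = 0.00135, g' = -0.6500 → V/F = 0.1288
Converged at V/F = 0.1288.
Compositions from xᵢ = zᵢ/(1+V/F(Kᵢ−1)), yᵢ = Kᵢxᵢ:
  A: x = 0.1535, y = 0.4576
  B: x = 0.2208, y = 0.2296
  C: x = 0.6257, y = 0.3128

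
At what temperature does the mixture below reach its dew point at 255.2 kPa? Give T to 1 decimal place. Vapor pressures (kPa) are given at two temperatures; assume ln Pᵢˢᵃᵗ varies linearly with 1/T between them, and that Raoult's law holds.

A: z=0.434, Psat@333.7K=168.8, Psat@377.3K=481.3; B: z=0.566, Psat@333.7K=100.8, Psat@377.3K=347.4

T = 359.8 K

Dew-point temperature: Σzᵢ·P/Pᵢˢᵃᵗ(T) = 1. Interpolate ln Pᵢˢᵃᵗ = aᵢ + bᵢ/T.
  T = 333.7 K: ΣzᵢP/Pᵢˢᵃᵗ = 2.0891
  T = 377.3 K: ΣzᵢP/Pᵢˢᵃᵗ = 0.6459
  T = 355.5 K: ΣzᵢP/Pᵢˢᵃᵗ = 1.1194
  T = 366.4 K: ΣzᵢP/Pᵢˢᵃᵗ = 0.8432
  T = 360.9 K: ΣzᵢP/Pᵢˢᵃᵗ = 0.9707
  T = 358.2 K: ΣzᵢP/Pᵢˢᵃᵗ = 1.0418
Interpolating between 358.2 K and 360.9 K gives T ≈ 359.8 K.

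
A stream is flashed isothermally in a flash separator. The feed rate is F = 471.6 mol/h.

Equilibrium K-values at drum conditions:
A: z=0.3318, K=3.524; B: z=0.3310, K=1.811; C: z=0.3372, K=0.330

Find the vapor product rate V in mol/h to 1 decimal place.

V = 354.8 mol/h

Let ψ = V/F and solve Σ zᵢ(Kᵢ−1)/(1+ψ(Kᵢ−1)) = 0.
Feasibility: ΣzᵢKᵢ = 1.8800, Σzᵢ/Kᵢ = 1.2987 — both > 1, two phases present.
Newton–Raphson from ψ = 0.31:
  ψ = 0.3100: g = 0.39920, g' = -1.0455 → ψ = 0.6918
  ψ = 0.6918: g = 0.05578, g' = -0.8956 → ψ = 0.7541
  ψ = 0.7541: g = -0.00164, g' = -0.9530 → ψ = 0.7524
Converged at ψ = 0.7524.
Then V = ψ·F = 0.7524·471.6 = 354.8 mol/h and L = F − V = 116.8 mol/h.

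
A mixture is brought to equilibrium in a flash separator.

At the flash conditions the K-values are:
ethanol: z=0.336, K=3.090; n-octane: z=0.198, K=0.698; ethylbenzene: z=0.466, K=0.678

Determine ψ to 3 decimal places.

ψ = 0.745

Let ψ = V/F and solve Σ zᵢ(Kᵢ−1)/(1+ψ(Kᵢ−1)) = 0.
g(0) = ΣzᵢKᵢ − 1 = 0.492 and g(1) = 1 − Σzᵢ/Kᵢ = -0.080, so a root lies in (0, 1).
Newton–Raphson from ψ = 0.42:
  ψ = 0.420: g = 0.1320, g' = -0.505 → ψ = 0.682
  ψ = 0.682: g = 0.0221, g' = -0.358 → ψ = 0.743
  ψ = 0.743: g = 0.0006, g' = -0.339 → ψ = 0.745
Converged at ψ = 0.745.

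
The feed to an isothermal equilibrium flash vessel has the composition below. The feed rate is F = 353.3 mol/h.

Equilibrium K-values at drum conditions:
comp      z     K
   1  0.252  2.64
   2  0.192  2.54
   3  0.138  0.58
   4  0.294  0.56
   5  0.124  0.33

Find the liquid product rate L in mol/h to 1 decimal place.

Newton iteration, V/F⁰ = 0.5:
  V/F = 0.500: g = 0.0300, g' = -0.608 → V/F = 0.549
  V/F = 0.549: g = 0.0002, g' = -0.601 → V/F = 0.550
Converged at V/F = 0.550.
Then V = V/F·F = 0.5496·353.3 = 194.2 mol/h and L = F − V = 159.1 mol/h.

L = 159.1 mol/h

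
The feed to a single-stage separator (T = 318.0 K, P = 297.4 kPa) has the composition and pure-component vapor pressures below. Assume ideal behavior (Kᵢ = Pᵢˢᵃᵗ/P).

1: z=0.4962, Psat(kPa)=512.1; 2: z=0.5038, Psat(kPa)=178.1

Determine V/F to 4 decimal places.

Raoult's law: Kᵢ = Pᵢˢᵃᵗ/P = Pᵢˢᵃᵗ/297.4.
  K_1 = 512.1/297.4 = 1.721923, K_2 = 178.1/297.4 = 0.598857
Rachford–Rice: g(V/F) = Σ zᵢ(Kᵢ−1)/(1+V/F(Kᵢ−1)) = 0.
Check two-phase: ΣzᵢKᵢ = 1.1561 > 1 and Σzᵢ/Kᵢ = 1.1294 > 1, so g(0) = 0.1561 > 0 and g(1) = -0.1294 < 0.
Iterate (Newton) starting at V/F = 0.42:
  V/F = 0.4200: g = 0.03183, g' = -0.2695 → V/F = 0.5381
  V/F = 0.5381: g = 0.00027, g' = -0.2660 → V/F = 0.5391
Converged at V/F = 0.5391.

V/F = 0.5391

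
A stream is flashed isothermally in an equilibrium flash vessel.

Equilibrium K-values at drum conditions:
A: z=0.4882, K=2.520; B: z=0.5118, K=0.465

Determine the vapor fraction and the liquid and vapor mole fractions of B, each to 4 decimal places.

ψ = 0.5758, x_B = 0.7397, y_B = 0.3439

Binary case is linear: z₁(K₁−1)(1+ψ(K₂−1)) + z₂(K₂−1)(1+ψ(K₁−1)) = 0
⇒ ψ = [z₁(K₁−1)+z₂(K₂−1)] / [−(K₁−1)(K₂−1)] = 0.46825/0.81320 = 0.5758
Compositions from xᵢ = zᵢ/(1+ψ(Kᵢ−1)), yᵢ = Kᵢxᵢ:
  A: x = 0.2603, y = 0.6561
  B: x = 0.7397, y = 0.3439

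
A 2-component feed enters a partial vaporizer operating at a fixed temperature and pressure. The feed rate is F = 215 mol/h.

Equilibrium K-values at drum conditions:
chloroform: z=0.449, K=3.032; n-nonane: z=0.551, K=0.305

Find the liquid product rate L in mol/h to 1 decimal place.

Iterate (Newton) starting at ψ = 0.5:
  ψ = 0.500: g = -0.1343, g' = -1.081 → ψ = 0.376
  ψ = 0.376: g = -0.0010, g' = -1.084 → ψ = 0.375
Converged at ψ = 0.375.
Then V = ψ·F = 0.3749·215 = 80.6 mol/h and L = F − V = 134.4 mol/h.

L = 134.4 mol/h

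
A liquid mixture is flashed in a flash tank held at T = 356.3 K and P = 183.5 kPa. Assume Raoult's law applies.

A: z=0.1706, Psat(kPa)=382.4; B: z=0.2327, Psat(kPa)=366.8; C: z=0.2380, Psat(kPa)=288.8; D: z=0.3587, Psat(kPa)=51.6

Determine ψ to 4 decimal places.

Raoult's law: Kᵢ = Pᵢˢᵃᵗ/P = Pᵢˢᵃᵗ/183.5.
  K_A = 382.4/183.5 = 2.083924, K_B = 366.8/183.5 = 1.998910, K_C = 288.8/183.5 = 1.573842, K_D = 51.6/183.5 = 0.281199
Rachford–Rice: g(ψ) = Σ zᵢ(Kᵢ−1)/(1+ψ(Kᵢ−1)) = 0.
g(0) = ΣzᵢKᵢ − 1 = 0.2961 and g(1) = 1 − Σzᵢ/Kᵢ = -0.6251, so a root lies in (0, 1).
Iterate (Newton) starting at ψ = 0.5:
  ψ = 0.5000: g = -0.02142, g' = -0.6865 → ψ = 0.4688
  ψ = 0.4688: g = -0.00033, g' = -0.6661 → ψ = 0.4683
Converged at ψ = 0.4683.

ψ = 0.4683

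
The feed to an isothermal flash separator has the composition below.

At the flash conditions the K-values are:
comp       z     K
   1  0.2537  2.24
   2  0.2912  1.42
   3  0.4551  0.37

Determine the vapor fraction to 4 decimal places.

Newton iteration, ψ⁰ = 0.35:
  ψ = 0.3500: g = -0.04181, g' = -0.5260 → ψ = 0.2705
  ψ = 0.2705: g = -0.00022, g' = -0.5226 → ψ = 0.2701
Converged at ψ = 0.2701.

ψ = 0.2701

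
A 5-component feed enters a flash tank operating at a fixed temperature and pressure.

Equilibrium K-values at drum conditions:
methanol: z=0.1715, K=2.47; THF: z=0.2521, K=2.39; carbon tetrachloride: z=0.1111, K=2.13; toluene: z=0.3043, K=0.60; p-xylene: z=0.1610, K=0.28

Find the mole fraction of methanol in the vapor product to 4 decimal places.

Material balance + equilibrium reduce to Σ zᵢ(Kᵢ−1)/(1+ψ(Kᵢ−1)) = 0.
Check two-phase: ΣzᵢKᵢ = 1.4904 > 1 and Σzᵢ/Kᵢ = 1.3092 > 1, so g(0) = 0.4904 > 0 and g(1) = -0.3092 < 0.
Newton iteration, ψ⁰ = 0.31:
  ψ = 0.3100: g = 0.22288, g' = -0.6923 → ψ = 0.6319
  ψ = 0.6319: g = 0.01492, g' = -0.6541 → ψ = 0.6547
  ψ = 0.6547: g = -0.00012, g' = -0.6647 → ψ = 0.6545
Converged at ψ = 0.6545.
Compositions from xᵢ = zᵢ/(1+ψ(Kᵢ−1)), yᵢ = Kᵢxᵢ:
  methanol: x = 0.0874, y = 0.2159
  THF: x = 0.1320, y = 0.3155
  carbon tetrachloride: x = 0.0639, y = 0.1360
  toluene: x = 0.4122, y = 0.2473
  p-xylene: x = 0.3045, y = 0.0853

y_methanol = 0.2159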